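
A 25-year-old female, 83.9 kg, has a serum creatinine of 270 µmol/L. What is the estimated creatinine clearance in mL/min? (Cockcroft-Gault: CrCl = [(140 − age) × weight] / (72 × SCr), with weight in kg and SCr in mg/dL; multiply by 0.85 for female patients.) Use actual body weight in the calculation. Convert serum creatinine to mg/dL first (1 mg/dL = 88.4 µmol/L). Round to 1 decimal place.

37.3 mL/min

SCr = 270 / 88.4 = 3.054 mg/dL
CrCl = (140 − 25) × 83.9 / (72 × 3.054) × 0.85 = 9648.5 / 219.89 × 0.85 ≈ 37.3 mL/min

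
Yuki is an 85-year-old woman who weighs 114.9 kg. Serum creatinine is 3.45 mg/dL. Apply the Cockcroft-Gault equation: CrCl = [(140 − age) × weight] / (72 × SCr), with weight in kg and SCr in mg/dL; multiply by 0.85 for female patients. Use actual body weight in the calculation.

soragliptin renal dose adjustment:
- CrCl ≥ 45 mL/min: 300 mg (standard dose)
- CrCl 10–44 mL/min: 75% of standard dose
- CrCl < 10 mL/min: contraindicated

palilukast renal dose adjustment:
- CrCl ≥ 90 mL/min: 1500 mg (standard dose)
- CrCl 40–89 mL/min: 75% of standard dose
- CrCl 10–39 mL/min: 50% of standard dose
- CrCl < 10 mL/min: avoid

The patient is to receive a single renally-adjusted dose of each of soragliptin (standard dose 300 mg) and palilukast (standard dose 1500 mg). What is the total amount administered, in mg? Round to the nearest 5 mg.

975 mg

CrCl = (140 − 85) × 114.9 / (72 × 3.45) × 0.85 = 6319.5 / 248.40 × 0.85 ≈ 21.6 mL/min
CrCl ≈ 22 mL/min.
soragliptin: 10–44 mL/min → 75% of 300 mg = 225 mg.
palilukast: 10–39 mL/min → 50% of 1500 mg = 750 mg.
Total = 225 + 750 = 975 mg.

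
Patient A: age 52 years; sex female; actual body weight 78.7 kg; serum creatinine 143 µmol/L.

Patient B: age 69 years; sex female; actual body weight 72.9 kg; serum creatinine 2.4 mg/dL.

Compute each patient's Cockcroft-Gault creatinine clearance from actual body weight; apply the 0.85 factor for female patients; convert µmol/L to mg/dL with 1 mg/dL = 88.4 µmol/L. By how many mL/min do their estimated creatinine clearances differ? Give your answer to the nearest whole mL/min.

25 mL/min

Patient A: SCr = 143 / 88.4 = 1.618 mg/dL
Patient A: CrCl = (140 − 52) × 78.7 / (72 × 1.618) × 0.85 = 6925.6 / 116.50 × 0.85 ≈ 50.5 mL/min
Patient B: CrCl = (140 − 69) × 72.9 / (72 × 2.4) × 0.85 = 5175.9 / 172.80 × 0.85 ≈ 25.5 mL/min
|50.5 − 25.5| = 25.0 mL/min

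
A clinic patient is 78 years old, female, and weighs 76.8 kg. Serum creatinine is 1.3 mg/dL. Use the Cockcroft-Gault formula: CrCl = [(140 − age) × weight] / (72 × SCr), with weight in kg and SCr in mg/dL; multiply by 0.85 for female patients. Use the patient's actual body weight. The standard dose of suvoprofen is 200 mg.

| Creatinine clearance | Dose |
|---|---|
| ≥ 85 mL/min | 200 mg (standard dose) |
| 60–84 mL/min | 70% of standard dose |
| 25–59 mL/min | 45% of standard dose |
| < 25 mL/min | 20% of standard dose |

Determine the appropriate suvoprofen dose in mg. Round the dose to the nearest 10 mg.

CrCl = (140 − 78) × 76.8 / (72 × 1.3) × 0.85 = 4761.6 / 93.60 × 0.85 ≈ 43.2 mL/min
CrCl ≈ 43 mL/min → bracket 25–59 mL/min.
45% of 200 mg = 90 mg

90 mg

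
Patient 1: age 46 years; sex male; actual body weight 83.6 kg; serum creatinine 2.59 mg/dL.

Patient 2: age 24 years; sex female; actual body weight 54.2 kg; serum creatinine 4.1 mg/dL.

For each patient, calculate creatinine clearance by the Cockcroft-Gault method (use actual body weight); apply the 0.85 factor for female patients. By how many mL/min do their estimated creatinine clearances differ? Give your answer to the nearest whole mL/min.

Patient 1: CrCl = (140 − 46) × 83.6 / (72 × 2.59) = 7858.4 / 186.48 ≈ 42.1 mL/min
Patient 2: CrCl = (140 − 24) × 54.2 / (72 × 4.1) × 0.85 = 6287.2 / 295.20 × 0.85 ≈ 18.1 mL/min
|42.1 − 18.1| = 24.0 mL/min

24 mL/min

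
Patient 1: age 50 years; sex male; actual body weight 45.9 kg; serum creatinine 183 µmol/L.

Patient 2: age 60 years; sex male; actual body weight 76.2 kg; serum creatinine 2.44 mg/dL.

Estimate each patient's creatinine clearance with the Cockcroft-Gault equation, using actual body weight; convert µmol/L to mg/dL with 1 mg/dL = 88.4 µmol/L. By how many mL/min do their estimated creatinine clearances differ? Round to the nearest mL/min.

7 mL/min

Patient 1: SCr = 183 / 88.4 = 2.07 mg/dL
Patient 1: CrCl = (140 − 50) × 45.9 / (72 × 2.07) = 4131.0 / 149.04 ≈ 27.7 mL/min
Patient 2: CrCl = (140 − 60) × 76.2 / (72 × 2.44) = 6096.0 / 175.68 ≈ 34.7 mL/min
|27.7 − 34.7| = 7.0 mL/min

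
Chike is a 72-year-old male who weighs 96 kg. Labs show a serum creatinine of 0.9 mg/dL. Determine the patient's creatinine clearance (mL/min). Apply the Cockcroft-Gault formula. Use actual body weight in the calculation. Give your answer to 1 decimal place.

CrCl = (140 − 72) × 96 / (72 × 0.9) = 6528.0 / 64.80 ≈ 100.7 mL/min

100.7 mL/min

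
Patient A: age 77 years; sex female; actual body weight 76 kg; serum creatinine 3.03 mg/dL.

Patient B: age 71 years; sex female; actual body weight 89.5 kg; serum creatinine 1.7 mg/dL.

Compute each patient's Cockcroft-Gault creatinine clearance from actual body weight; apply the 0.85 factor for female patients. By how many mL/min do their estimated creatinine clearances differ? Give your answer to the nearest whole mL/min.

24 mL/min

Patient A: CrCl = (140 − 77) × 76 / (72 × 3.03) × 0.85 = 4788.0 / 218.16 × 0.85 ≈ 18.7 mL/min
Patient B: CrCl = (140 − 71) × 89.5 / (72 × 1.7) × 0.85 = 6175.5 / 122.40 × 0.85 ≈ 42.9 mL/min
|18.7 − 42.9| = 24.2 mL/min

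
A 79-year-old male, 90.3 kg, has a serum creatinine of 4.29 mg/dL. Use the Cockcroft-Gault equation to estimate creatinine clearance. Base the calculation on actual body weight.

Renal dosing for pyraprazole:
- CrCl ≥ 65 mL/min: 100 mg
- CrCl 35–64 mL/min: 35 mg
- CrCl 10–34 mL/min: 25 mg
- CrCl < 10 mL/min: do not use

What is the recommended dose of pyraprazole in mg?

CrCl = (140 − 79) × 90.3 / (72 × 4.29) = 5508.3 / 308.88 ≈ 17.8 mL/min
CrCl ≈ 18 mL/min → bracket 10–34 mL/min.
Dose for this bracket: 25 mg.

25 mg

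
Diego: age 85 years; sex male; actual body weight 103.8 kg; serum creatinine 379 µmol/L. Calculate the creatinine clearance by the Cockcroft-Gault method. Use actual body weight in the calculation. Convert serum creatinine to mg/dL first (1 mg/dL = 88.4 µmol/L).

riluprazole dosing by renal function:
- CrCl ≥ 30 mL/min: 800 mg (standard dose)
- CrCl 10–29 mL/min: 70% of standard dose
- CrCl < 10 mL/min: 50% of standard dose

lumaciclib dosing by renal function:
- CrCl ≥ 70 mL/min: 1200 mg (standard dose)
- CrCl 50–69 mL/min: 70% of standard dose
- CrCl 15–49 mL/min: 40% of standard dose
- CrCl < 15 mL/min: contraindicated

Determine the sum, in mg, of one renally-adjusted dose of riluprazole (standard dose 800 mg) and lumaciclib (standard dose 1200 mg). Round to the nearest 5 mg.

1040 mg

SCr = 379 / 88.4 = 4.287 mg/dL
CrCl = (140 − 85) × 103.8 / (72 × 4.287) = 5709.0 / 308.66 ≈ 18.5 mL/min
CrCl ≈ 18 mL/min.
riluprazole: 10–29 mL/min → 70% of 800 mg = 560 mg.
lumaciclib: 15–49 mL/min → 40% of 1200 mg = 480 mg.
Total = 560 + 480 = 1040 mg.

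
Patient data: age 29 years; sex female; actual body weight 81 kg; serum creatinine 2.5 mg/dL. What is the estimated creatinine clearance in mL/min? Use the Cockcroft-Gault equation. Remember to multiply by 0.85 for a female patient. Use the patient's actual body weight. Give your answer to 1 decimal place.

CrCl = (140 − 29) × 81 / (72 × 2.5) × 0.85 = 8991.0 / 180.00 × 0.85 ≈ 42.5 mL/min

42.5 mL/min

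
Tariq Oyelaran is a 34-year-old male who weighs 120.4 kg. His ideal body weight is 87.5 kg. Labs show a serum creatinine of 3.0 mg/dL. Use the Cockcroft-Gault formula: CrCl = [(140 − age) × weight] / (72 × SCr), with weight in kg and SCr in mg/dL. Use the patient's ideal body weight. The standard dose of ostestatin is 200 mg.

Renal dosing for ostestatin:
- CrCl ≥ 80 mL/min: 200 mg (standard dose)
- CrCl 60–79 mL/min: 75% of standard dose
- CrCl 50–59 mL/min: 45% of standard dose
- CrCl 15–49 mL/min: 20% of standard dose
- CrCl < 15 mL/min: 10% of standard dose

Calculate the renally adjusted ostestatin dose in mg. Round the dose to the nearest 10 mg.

40 mg

CrCl = (140 − 34) × 87.5 / (72 × 3) = 9275.0 / 216.00 ≈ 42.9 mL/min
CrCl ≈ 43 mL/min → bracket 15–49 mL/min.
20% of 200 mg = 40 mg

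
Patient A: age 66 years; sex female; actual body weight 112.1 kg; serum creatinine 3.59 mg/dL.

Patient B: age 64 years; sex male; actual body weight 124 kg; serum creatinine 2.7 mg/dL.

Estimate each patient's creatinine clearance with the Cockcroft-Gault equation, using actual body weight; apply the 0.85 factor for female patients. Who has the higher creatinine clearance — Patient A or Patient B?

Patient B

Patient A: CrCl = (140 − 66) × 112.1 / (72 × 3.59) × 0.85 = 8295.4 / 258.48 × 0.85 ≈ 27.3 mL/min
Patient B: CrCl = (140 − 64) × 124 / (72 × 2.7) = 9424.0 / 194.40 ≈ 48.5 mL/min
27.3 vs 48.5 mL/min → Patient B is higher.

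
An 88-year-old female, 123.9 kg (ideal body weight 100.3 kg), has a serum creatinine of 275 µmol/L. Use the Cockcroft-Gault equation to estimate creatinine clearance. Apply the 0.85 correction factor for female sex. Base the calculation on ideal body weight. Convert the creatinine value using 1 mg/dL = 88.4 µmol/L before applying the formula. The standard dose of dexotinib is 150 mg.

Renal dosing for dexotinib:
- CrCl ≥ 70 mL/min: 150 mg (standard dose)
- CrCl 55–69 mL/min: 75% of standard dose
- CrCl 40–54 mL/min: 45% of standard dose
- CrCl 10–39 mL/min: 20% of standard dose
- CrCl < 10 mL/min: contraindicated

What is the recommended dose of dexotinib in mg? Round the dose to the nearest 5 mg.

SCr = 275 / 88.4 = 3.111 mg/dL
CrCl = (140 − 88) × 100.3 / (72 × 3.111) × 0.85 = 5215.6 / 223.99 × 0.85 ≈ 19.8 mL/min
CrCl ≈ 20 mL/min → bracket 10–39 mL/min.
20% of 150 mg = 30 mg

30 mg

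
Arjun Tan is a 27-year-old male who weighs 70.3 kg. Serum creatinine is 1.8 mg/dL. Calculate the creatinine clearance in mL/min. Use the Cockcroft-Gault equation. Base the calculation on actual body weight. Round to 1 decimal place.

61.3 mL/min

CrCl = (140 − 27) × 70.3 / (72 × 1.8) = 7943.9 / 129.60 ≈ 61.3 mL/min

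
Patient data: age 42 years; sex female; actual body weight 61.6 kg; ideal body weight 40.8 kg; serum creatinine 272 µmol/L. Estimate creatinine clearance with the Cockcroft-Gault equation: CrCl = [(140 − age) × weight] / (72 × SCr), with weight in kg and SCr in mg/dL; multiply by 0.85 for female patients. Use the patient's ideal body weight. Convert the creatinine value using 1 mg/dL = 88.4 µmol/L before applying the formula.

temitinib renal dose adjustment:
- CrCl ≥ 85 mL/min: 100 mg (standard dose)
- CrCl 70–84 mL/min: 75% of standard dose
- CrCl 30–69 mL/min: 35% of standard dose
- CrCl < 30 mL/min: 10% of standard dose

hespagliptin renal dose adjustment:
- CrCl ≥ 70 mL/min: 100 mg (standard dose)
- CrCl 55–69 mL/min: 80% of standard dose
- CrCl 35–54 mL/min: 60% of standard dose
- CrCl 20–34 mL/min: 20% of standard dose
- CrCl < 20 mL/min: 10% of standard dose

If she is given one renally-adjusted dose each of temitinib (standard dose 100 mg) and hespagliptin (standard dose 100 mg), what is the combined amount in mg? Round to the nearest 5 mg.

SCr = 272 / 88.4 = 3.077 mg/dL
CrCl = (140 − 42) × 40.8 / (72 × 3.077) × 0.85 = 3998.4 / 221.54 × 0.85 ≈ 15.3 mL/min
CrCl ≈ 15 mL/min.
temitinib: < 30 mL/min → 10% of 100 mg = 10 mg.
hespagliptin: < 20 mL/min → 10% of 100 mg = 10 mg.
Total = 10 + 10 = 20 mg.

20 mg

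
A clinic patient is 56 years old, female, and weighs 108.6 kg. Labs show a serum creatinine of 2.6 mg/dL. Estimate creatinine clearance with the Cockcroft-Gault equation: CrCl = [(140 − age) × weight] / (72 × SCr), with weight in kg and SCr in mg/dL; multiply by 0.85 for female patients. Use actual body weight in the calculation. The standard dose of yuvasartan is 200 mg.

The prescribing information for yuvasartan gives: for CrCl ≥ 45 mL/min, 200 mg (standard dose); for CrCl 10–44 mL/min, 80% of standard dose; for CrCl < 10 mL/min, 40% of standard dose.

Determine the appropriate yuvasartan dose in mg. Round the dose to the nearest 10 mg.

CrCl = (140 − 56) × 108.6 / (72 × 2.6) × 0.85 = 9122.4 / 187.20 × 0.85 ≈ 41.4 mL/min
CrCl ≈ 41 mL/min → bracket 10–44 mL/min.
80% of 200 mg = 160 mg

160 mg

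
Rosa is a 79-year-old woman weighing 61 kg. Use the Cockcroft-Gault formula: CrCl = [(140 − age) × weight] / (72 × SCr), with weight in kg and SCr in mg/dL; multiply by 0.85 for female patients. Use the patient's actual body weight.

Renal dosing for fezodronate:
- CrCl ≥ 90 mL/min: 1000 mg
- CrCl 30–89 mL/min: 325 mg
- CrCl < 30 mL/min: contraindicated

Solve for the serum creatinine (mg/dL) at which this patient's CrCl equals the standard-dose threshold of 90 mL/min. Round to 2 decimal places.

Standard dose requires CrCl ≥ 90 mL/min.
Set (140 − 79) × 61 × 0.85 / (72 × SCr) = 90
SCr = (140 − 79) × 61 × 0.85 / (72 × 90) = 0.488 mg/dL

0.49 mg/dL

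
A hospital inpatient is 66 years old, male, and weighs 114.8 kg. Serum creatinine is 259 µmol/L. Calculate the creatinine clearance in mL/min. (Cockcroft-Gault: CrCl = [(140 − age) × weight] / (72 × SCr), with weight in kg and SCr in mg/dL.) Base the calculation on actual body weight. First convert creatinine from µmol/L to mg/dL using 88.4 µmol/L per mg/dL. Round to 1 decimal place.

40.3 mL/min

SCr = 259 / 88.4 = 2.93 mg/dL
CrCl = (140 − 66) × 114.8 / (72 × 2.93) = 8495.2 / 210.96 ≈ 40.3 mL/min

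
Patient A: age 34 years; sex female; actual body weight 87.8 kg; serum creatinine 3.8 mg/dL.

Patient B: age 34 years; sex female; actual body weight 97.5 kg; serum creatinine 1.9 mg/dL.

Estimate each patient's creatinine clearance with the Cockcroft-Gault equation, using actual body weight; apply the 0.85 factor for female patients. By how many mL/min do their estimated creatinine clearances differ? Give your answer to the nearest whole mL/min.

Patient A: CrCl = (140 − 34) × 87.8 / (72 × 3.8) × 0.85 = 9306.8 / 273.60 × 0.85 ≈ 28.9 mL/min
Patient B: CrCl = (140 − 34) × 97.5 / (72 × 1.9) × 0.85 = 10335.0 / 136.80 × 0.85 ≈ 64.2 mL/min
|28.9 − 64.2| = 35.3 mL/min

35 mL/min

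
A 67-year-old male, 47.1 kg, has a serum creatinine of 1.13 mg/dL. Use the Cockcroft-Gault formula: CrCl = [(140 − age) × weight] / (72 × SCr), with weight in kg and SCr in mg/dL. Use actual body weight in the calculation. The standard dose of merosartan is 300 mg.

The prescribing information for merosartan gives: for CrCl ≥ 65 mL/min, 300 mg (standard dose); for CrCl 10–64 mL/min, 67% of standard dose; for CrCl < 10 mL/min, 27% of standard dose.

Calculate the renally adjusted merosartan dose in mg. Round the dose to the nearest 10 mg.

200 mg

CrCl = (140 − 67) × 47.1 / (72 × 1.13) = 3438.3 / 81.36 ≈ 42.3 mL/min
CrCl ≈ 42 mL/min → bracket 10–64 mL/min.
67% of 300 mg = 201 mg → 200 mg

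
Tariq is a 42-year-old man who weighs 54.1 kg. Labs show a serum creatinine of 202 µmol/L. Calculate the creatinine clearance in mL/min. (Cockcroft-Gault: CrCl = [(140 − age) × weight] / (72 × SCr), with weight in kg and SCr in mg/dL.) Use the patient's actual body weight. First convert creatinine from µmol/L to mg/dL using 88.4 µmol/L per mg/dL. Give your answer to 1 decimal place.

32.2 mL/min

SCr = 202 / 88.4 = 2.285 mg/dL
CrCl = (140 − 42) × 54.1 / (72 × 2.285) = 5301.8 / 164.52 ≈ 32.2 mL/min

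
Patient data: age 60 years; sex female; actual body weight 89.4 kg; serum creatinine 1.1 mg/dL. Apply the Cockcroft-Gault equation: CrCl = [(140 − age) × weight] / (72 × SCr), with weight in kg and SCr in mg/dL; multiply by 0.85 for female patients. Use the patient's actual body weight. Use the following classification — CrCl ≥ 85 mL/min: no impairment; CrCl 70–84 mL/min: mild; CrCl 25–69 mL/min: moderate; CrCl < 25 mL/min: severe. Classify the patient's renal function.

CrCl = (140 − 60) × 89.4 / (72 × 1.1) × 0.85 = 7152.0 / 79.20 × 0.85 ≈ 76.8 mL/min
77 mL/min falls in the 'mild' range.

mild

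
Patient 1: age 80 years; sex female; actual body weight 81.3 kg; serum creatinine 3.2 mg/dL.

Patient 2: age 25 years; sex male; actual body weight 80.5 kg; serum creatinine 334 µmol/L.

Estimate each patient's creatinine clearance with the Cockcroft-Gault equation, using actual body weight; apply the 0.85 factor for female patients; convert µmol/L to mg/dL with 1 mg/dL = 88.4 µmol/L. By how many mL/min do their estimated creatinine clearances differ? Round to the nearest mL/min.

16 mL/min

Patient 1: CrCl = (140 − 80) × 81.3 / (72 × 3.2) × 0.85 = 4878.0 / 230.40 × 0.85 ≈ 18.0 mL/min
Patient 2: SCr = 334 / 88.4 = 3.778 mg/dL
Patient 2: CrCl = (140 − 25) × 80.5 / (72 × 3.778) = 9257.5 / 272.02 ≈ 34.0 mL/min
|18.0 − 34.0| = 16.0 mL/min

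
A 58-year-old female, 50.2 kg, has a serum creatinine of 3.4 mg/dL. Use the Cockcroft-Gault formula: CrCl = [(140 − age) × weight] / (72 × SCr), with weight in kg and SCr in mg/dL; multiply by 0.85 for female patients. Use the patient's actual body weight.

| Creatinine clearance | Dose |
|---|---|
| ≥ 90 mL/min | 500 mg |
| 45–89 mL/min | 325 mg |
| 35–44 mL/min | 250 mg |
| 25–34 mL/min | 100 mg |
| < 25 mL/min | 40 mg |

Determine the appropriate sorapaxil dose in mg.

CrCl = (140 − 58) × 50.2 / (72 × 3.4) × 0.85 = 4116.4 / 244.80 × 0.85 ≈ 14.3 mL/min
CrCl ≈ 14 mL/min → bracket < 25 mL/min.
Dose for this bracket: 40 mg.

40 mg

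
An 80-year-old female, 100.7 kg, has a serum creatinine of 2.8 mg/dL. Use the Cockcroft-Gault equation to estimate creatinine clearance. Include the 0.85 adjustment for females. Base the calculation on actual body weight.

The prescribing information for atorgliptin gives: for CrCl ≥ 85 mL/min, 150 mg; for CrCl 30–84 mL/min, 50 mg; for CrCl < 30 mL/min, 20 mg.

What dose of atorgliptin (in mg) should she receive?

20 mg

CrCl = (140 − 80) × 100.7 / (72 × 2.8) × 0.85 = 6042.0 / 201.60 × 0.85 ≈ 25.5 mL/min
CrCl ≈ 25 mL/min → bracket < 30 mL/min.
Dose for this bracket: 20 mg.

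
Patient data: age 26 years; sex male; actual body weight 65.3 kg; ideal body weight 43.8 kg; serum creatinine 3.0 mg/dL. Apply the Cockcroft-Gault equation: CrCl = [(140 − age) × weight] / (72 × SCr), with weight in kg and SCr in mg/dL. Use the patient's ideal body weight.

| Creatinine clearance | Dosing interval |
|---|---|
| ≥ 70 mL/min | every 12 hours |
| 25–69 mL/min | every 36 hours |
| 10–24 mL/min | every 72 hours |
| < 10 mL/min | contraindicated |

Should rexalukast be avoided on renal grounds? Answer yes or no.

CrCl = (140 − 26) × 43.8 / (72 × 3) = 4993.2 / 216.00 ≈ 23.1 mL/min
CrCl ≈ 23 mL/min, which is ≥ 10 mL/min.

no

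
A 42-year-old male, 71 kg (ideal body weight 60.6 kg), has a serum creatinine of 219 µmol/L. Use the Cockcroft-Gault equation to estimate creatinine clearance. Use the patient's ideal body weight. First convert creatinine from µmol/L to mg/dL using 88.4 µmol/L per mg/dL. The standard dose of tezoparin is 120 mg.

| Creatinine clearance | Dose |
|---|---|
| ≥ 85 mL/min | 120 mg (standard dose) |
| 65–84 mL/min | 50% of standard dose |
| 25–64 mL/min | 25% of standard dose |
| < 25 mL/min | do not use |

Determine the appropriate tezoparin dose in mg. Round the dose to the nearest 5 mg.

30 mg

SCr = 219 / 88.4 = 2.477 mg/dL
CrCl = (140 − 42) × 60.6 / (72 × 2.477) = 5938.8 / 178.34 ≈ 33.3 mL/min
CrCl ≈ 33 mL/min → bracket 25–64 mL/min.
25% of 120 mg = 30 mg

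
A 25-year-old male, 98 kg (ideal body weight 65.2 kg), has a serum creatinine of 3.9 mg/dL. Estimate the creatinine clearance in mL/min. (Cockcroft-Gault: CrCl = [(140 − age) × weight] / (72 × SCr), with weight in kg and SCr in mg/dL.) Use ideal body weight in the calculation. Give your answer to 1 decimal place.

26.7 mL/min

CrCl = (140 − 25) × 65.2 / (72 × 3.9) = 7498.0 / 280.80 ≈ 26.7 mL/min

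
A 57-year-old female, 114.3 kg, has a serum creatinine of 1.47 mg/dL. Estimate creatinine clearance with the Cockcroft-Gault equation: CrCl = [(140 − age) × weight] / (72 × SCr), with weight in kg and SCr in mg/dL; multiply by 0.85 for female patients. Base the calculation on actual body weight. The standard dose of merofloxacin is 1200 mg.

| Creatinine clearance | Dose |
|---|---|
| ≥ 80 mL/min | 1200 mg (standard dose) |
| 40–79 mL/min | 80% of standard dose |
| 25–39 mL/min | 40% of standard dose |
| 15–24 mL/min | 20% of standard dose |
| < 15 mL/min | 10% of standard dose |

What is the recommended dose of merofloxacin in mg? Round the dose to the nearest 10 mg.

CrCl = (140 − 57) × 114.3 / (72 × 1.47) × 0.85 = 9486.9 / 105.84 × 0.85 ≈ 76.2 mL/min
CrCl ≈ 76 mL/min → bracket 40–79 mL/min.
80% of 1200 mg = 960 mg

960 mg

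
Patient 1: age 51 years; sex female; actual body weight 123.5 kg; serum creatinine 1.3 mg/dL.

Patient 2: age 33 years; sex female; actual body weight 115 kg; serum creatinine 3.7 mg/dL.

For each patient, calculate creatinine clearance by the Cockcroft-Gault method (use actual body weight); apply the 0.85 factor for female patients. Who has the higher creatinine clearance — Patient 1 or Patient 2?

Patient 1

Patient 1: CrCl = (140 − 51) × 123.5 / (72 × 1.3) × 0.85 = 10991.5 / 93.60 × 0.85 ≈ 99.8 mL/min
Patient 2: CrCl = (140 − 33) × 115 / (72 × 3.7) × 0.85 = 12305.0 / 266.40 × 0.85 ≈ 39.3 mL/min
99.8 vs 39.3 mL/min → Patient 1 is higher.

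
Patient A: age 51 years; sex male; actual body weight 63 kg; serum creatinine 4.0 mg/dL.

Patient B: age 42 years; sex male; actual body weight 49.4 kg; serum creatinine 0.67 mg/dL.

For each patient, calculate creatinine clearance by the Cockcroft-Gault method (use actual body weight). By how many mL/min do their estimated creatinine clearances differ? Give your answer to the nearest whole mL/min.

Patient A: CrCl = (140 − 51) × 63 / (72 × 4) = 5607.0 / 288.00 ≈ 19.5 mL/min
Patient B: CrCl = (140 − 42) × 49.4 / (72 × 0.67) = 4841.2 / 48.24 ≈ 100.4 mL/min
|19.5 − 100.4| = 80.9 mL/min

81 mL/min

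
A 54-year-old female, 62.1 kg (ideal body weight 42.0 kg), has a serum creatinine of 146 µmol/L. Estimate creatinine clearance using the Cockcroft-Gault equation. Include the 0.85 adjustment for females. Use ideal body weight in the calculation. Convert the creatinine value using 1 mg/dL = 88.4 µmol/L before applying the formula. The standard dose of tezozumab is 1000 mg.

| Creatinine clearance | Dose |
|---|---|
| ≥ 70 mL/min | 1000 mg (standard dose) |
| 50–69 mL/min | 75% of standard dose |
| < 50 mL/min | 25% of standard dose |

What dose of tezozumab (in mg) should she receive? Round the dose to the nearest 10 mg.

250 mg

SCr = 146 / 88.4 = 1.652 mg/dL
CrCl = (140 − 54) × 42 / (72 × 1.652) × 0.85 = 3612.0 / 118.94 × 0.85 ≈ 25.8 mL/min
CrCl ≈ 26 mL/min → bracket < 50 mL/min.
25% of 1000 mg = 250 mg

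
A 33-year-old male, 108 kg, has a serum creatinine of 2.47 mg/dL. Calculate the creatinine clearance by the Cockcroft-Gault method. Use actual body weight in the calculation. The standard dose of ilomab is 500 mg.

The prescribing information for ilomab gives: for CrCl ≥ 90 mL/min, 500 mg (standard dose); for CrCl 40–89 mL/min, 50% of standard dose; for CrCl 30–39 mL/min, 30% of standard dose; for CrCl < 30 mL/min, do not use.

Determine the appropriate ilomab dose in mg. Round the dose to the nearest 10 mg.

250 mg

CrCl = (140 − 33) × 108 / (72 × 2.47) = 11556.0 / 177.84 ≈ 65.0 mL/min
CrCl ≈ 65 mL/min → bracket 40–89 mL/min.
50% of 500 mg = 250 mg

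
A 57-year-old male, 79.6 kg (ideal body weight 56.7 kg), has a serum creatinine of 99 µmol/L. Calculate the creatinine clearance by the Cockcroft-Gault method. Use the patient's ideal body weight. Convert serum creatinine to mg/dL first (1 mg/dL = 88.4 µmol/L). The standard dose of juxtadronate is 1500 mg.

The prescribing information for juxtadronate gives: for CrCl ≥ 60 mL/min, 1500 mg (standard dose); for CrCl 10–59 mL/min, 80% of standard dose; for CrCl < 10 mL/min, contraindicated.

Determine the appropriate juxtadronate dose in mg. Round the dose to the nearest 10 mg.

1200 mg

SCr = 99 / 88.4 = 1.12 mg/dL
CrCl = (140 − 57) × 56.7 / (72 × 1.12) = 4706.1 / 80.64 ≈ 58.4 mL/min
CrCl ≈ 58 mL/min → bracket 10–59 mL/min.
80% of 1500 mg = 1200 mg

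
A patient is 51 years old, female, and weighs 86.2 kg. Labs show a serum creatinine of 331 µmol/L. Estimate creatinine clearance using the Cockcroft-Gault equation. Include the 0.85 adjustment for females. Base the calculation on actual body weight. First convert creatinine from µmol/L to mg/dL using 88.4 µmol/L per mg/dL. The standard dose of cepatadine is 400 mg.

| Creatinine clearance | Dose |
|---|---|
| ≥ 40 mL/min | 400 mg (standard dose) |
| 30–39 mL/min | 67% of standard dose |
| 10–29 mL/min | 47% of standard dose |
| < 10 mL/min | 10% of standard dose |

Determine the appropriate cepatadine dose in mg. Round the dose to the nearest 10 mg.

190 mg

SCr = 331 / 88.4 = 3.744 mg/dL
CrCl = (140 − 51) × 86.2 / (72 × 3.744) × 0.85 = 7671.8 / 269.57 × 0.85 ≈ 24.2 mL/min
CrCl ≈ 24 mL/min → bracket 10–29 mL/min.
47% of 400 mg = 188 mg → 190 mg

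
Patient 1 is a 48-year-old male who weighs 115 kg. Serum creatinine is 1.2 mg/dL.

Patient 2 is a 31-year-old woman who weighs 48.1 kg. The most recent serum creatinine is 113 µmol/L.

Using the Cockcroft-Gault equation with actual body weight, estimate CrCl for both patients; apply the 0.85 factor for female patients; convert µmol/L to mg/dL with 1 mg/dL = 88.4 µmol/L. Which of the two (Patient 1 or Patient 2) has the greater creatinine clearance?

Patient 1: CrCl = (140 − 48) × 115 / (72 × 1.2) = 10580.0 / 86.40 ≈ 122.5 mL/min
Patient 2: SCr = 113 / 88.4 = 1.278 mg/dL
Patient 2: CrCl = (140 − 31) × 48.1 / (72 × 1.278) × 0.85 = 5242.9 / 92.02 × 0.85 ≈ 48.4 mL/min
122.5 vs 48.4 mL/min → Patient 1 is higher.

Patient 1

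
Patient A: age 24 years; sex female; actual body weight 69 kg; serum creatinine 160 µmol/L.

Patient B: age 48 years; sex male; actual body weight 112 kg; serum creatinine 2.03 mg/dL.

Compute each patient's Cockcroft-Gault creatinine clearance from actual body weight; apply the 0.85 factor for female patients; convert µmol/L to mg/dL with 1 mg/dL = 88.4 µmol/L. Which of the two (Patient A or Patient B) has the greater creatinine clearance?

Patient B

Patient A: SCr = 160 / 88.4 = 1.81 mg/dL
Patient A: CrCl = (140 − 24) × 69 / (72 × 1.81) × 0.85 = 8004.0 / 130.32 × 0.85 ≈ 52.2 mL/min
Patient B: CrCl = (140 − 48) × 112 / (72 × 2.03) = 10304.0 / 146.16 ≈ 70.5 mL/min
52.2 vs 70.5 mL/min → Patient B is higher.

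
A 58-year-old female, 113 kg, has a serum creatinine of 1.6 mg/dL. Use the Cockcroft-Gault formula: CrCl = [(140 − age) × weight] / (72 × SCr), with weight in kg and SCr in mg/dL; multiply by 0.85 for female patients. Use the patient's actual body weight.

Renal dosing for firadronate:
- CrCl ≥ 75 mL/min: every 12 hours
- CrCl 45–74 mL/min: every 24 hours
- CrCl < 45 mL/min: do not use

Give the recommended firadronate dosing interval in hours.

every 24 hours

CrCl = (140 − 58) × 113 / (72 × 1.6) × 0.85 = 9266.0 / 115.20 × 0.85 ≈ 68.4 mL/min
CrCl ≈ 68 mL/min → bracket 45–74 mL/min → every 24 hours.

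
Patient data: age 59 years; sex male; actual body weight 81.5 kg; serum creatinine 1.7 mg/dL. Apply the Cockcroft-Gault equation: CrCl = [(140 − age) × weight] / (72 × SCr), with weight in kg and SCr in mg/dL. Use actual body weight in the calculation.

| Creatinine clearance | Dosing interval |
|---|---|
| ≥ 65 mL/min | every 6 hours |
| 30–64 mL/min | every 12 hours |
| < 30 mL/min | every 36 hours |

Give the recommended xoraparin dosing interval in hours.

CrCl = (140 − 59) × 81.5 / (72 × 1.7) = 6601.5 / 122.40 ≈ 53.9 mL/min
CrCl ≈ 54 mL/min → bracket 30–64 mL/min → every 12 hours.

every 12 hours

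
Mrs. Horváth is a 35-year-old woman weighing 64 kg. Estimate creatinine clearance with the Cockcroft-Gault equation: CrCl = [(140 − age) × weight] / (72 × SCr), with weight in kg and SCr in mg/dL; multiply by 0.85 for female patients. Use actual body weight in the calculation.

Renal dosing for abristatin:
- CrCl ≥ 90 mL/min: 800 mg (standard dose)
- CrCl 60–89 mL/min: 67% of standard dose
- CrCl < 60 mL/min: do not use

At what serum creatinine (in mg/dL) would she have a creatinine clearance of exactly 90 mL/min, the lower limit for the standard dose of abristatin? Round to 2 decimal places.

0.88 mg/dL

Standard dose requires CrCl ≥ 90 mL/min.
Set (140 − 35) × 64 × 0.85 / (72 × SCr) = 90
SCr = (140 − 35) × 64 × 0.85 / (72 × 90) = 0.881 mg/dL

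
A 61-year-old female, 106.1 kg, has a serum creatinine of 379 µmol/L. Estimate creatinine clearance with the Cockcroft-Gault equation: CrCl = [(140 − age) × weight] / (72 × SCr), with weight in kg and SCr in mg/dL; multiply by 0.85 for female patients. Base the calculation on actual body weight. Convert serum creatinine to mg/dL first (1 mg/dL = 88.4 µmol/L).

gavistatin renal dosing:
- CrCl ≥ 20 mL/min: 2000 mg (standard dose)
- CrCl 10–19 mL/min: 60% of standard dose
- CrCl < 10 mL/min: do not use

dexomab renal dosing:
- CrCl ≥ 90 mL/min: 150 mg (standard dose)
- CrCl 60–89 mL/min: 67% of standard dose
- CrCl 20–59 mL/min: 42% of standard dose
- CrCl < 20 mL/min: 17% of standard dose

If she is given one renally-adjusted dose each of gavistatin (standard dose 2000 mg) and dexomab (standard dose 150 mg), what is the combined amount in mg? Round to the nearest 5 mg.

SCr = 379 / 88.4 = 4.287 mg/dL
CrCl = (140 − 61) × 106.1 / (72 × 4.287) × 0.85 = 8381.9 / 308.66 × 0.85 ≈ 23.1 mL/min
CrCl ≈ 23 mL/min.
gavistatin: ≥ 20 mL/min → 100% of 2000 mg = 2000 mg.
dexomab: 20–59 mL/min → 42% of 150 mg = 63 mg.
Total = 2000 + 63 = 2063 mg.

2065 mg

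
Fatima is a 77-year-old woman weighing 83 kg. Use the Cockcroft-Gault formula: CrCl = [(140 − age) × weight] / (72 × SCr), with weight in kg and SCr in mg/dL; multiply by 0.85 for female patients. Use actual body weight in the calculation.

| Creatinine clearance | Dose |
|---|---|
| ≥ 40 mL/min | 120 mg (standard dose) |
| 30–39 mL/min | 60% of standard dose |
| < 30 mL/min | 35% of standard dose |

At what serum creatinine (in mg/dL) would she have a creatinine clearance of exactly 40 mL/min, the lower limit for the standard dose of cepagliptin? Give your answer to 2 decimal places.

1.54 mg/dL

Standard dose requires CrCl ≥ 40 mL/min.
Set (140 − 77) × 83 × 0.85 / (72 × SCr) = 40
SCr = (140 − 77) × 83 × 0.85 / (72 × 40) = 1.543 mg/dL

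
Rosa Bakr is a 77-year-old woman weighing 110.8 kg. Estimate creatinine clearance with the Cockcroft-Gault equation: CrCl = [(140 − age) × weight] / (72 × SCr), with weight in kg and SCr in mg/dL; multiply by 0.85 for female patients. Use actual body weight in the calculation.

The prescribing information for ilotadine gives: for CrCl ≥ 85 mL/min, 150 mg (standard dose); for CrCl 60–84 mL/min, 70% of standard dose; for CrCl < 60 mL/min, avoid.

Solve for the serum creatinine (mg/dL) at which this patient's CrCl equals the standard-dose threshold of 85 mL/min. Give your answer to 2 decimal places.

0.97 mg/dL

Standard dose requires CrCl ≥ 85 mL/min.
Set (140 − 77) × 110.8 × 0.85 / (72 × SCr) = 85
SCr = (140 − 77) × 110.8 × 0.85 / (72 × 85) = 0.969 mg/dL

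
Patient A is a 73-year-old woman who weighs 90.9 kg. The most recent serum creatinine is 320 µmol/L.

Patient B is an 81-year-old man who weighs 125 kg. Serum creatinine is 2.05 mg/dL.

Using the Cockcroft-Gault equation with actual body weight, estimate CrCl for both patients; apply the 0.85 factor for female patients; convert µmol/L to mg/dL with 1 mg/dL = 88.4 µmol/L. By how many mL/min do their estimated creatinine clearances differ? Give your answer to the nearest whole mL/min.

Patient A: SCr = 320 / 88.4 = 3.62 mg/dL
Patient A: CrCl = (140 − 73) × 90.9 / (72 × 3.62) × 0.85 = 6090.3 / 260.64 × 0.85 ≈ 19.9 mL/min
Patient B: CrCl = (140 − 81) × 125 / (72 × 2.05) = 7375.0 / 147.60 ≈ 50.0 mL/min
|19.9 − 50.0| = 30.1 mL/min

30 mL/min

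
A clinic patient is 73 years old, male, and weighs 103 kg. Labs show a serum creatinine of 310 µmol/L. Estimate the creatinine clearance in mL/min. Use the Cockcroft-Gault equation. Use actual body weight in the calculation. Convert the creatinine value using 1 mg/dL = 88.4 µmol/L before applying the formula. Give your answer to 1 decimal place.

SCr = 310 / 88.4 = 3.507 mg/dL
CrCl = (140 − 73) × 103 / (72 × 3.507) = 6901.0 / 252.50 ≈ 27.3 mL/min

27.3 mL/min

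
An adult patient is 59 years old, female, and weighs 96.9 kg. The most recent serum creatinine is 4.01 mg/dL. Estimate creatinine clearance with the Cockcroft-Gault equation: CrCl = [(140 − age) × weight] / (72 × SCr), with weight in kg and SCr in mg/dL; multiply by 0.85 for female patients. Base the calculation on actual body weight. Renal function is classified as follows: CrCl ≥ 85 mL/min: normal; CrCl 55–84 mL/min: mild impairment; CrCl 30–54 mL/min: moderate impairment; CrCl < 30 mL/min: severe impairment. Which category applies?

severe impairment

CrCl = (140 − 59) × 96.9 / (72 × 4.01) × 0.85 = 7848.9 / 288.72 × 0.85 ≈ 23.1 mL/min
23 mL/min falls in the 'severe impairment' range.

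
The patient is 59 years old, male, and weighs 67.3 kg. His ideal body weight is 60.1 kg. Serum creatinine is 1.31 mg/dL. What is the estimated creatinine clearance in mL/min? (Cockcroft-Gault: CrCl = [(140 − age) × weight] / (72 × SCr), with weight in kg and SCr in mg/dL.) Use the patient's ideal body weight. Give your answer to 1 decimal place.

51.6 mL/min

CrCl = (140 − 59) × 60.1 / (72 × 1.31) = 4868.1 / 94.32 ≈ 51.6 mL/min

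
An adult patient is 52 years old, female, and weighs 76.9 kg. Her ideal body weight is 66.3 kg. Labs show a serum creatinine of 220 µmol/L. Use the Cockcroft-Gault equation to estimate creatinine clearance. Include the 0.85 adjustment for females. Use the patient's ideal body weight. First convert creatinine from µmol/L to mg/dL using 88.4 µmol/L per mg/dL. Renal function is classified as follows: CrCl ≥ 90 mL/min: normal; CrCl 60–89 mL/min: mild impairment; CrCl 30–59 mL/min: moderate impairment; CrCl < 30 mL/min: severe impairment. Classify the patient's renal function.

SCr = 220 / 88.4 = 2.489 mg/dL
CrCl = (140 − 52) × 66.3 / (72 × 2.489) × 0.85 = 5834.4 / 179.21 × 0.85 ≈ 27.7 mL/min
28 mL/min falls in the 'severe impairment' range.

severe impairment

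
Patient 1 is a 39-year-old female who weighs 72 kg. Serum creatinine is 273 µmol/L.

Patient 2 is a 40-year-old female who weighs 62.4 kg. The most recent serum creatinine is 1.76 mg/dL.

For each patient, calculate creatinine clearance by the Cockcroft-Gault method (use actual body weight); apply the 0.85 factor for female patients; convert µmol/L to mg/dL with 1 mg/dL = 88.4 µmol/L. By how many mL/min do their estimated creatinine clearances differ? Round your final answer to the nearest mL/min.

Patient 1: SCr = 273 / 88.4 = 3.088 mg/dL
Patient 1: CrCl = (140 − 39) × 72 / (72 × 3.088) × 0.85 = 7272.0 / 222.34 × 0.85 ≈ 27.8 mL/min
Patient 2: CrCl = (140 − 40) × 62.4 / (72 × 1.76) × 0.85 = 6240.0 / 126.72 × 0.85 ≈ 41.9 mL/min
|27.8 − 41.9| = 14.1 mL/min

14 mL/min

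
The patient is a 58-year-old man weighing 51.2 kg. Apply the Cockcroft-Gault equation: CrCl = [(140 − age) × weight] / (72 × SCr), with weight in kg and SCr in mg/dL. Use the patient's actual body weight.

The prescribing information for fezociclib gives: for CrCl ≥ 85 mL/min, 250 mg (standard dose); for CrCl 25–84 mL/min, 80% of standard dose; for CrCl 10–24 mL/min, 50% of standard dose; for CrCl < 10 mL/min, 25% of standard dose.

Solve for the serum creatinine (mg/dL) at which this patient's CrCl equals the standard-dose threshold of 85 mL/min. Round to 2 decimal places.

0.69 mg/dL

Standard dose requires CrCl ≥ 85 mL/min.
Set (140 − 58) × 51.2 / (72 × SCr) = 85
SCr = (140 − 58) × 51.2 / (72 × 85) = 0.686 mg/dL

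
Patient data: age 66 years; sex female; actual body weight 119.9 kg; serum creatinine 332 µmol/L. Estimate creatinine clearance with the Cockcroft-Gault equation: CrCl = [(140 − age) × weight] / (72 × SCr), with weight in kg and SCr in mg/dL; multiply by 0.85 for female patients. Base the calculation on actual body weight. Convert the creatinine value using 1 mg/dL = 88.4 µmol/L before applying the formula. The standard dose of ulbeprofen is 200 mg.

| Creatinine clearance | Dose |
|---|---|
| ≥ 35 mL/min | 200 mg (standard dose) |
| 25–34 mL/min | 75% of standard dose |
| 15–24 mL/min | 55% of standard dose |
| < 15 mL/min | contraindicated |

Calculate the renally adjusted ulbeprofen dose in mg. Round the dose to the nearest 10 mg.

SCr = 332 / 88.4 = 3.756 mg/dL
CrCl = (140 − 66) × 119.9 / (72 × 3.756) × 0.85 = 8872.6 / 270.43 × 0.85 ≈ 27.9 mL/min
CrCl ≈ 28 mL/min → bracket 25–34 mL/min.
75% of 200 mg = 150 mg

150 mg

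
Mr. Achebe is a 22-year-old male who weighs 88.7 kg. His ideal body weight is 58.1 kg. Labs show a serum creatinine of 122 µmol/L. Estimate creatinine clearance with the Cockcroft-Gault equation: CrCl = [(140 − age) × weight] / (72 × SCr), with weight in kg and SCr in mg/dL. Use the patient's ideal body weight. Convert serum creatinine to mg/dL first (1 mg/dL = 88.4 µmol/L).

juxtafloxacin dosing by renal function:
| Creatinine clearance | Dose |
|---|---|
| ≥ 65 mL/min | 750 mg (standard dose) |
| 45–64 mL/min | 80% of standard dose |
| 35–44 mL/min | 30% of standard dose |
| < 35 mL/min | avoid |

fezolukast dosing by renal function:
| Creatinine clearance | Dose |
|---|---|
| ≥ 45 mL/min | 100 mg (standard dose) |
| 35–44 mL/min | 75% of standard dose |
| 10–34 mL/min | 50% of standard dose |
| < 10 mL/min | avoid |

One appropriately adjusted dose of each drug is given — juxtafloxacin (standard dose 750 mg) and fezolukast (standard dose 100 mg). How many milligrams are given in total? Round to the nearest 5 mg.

850 mg

SCr = 122 / 88.4 = 1.38 mg/dL
CrCl = (140 − 22) × 58.1 / (72 × 1.38) = 6855.8 / 99.36 ≈ 69.0 mL/min
CrCl ≈ 69 mL/min.
juxtafloxacin: ≥ 65 mL/min → 100% of 750 mg = 750 mg.
fezolukast: ≥ 45 mL/min → 100% of 100 mg = 100 mg.
Total = 750 + 100 = 850 mg.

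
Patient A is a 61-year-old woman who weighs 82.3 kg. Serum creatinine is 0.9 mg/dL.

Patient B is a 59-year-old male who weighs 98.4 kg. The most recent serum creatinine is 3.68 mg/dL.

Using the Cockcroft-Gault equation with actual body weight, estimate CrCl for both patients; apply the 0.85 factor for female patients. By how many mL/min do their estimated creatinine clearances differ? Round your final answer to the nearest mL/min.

55 mL/min

Patient A: CrCl = (140 − 61) × 82.3 / (72 × 0.9) × 0.85 = 6501.7 / 64.80 × 0.85 ≈ 85.3 mL/min
Patient B: CrCl = (140 − 59) × 98.4 / (72 × 3.68) = 7970.4 / 264.96 ≈ 30.1 mL/min
|85.3 − 30.1| = 55.2 mL/min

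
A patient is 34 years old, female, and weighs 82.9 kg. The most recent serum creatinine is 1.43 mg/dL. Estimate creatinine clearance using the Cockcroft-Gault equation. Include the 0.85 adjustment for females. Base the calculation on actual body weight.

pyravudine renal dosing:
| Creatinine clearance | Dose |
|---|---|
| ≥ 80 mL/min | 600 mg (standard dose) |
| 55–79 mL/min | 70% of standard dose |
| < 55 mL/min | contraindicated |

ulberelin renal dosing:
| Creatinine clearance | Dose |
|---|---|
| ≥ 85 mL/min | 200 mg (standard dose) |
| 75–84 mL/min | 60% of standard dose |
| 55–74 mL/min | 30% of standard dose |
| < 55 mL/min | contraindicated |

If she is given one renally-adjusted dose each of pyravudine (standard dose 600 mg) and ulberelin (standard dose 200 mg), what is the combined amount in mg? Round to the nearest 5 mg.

CrCl = (140 − 34) × 82.9 / (72 × 1.43) × 0.85 = 8787.4 / 102.96 × 0.85 ≈ 72.5 mL/min
CrCl ≈ 73 mL/min.
pyravudine: 55–79 mL/min → 70% of 600 mg = 420 mg.
ulberelin: 55–74 mL/min → 30% of 200 mg = 60 mg.
Total = 420 + 60 = 480 mg.

480 mg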